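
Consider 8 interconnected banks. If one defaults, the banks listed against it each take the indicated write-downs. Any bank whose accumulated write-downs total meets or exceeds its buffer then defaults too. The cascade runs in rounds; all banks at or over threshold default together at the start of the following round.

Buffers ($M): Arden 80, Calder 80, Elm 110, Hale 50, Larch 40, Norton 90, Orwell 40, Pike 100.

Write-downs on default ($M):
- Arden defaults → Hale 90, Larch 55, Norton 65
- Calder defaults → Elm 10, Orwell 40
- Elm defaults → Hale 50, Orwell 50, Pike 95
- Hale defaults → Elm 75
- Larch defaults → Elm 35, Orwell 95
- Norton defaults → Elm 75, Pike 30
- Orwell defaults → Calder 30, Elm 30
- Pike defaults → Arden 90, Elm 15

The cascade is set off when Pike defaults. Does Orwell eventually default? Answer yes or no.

yes

Round 1 — Pike defaults (initial).
  Arden: +90 → 90 ≥ 80
  Elm: +15 → 15 < 110
Round 2 — Arden defaults.
  Hale: +90 → 90 ≥ 50
  Larch: +55 → 55 ≥ 40
  Norton: +65 → 65 < 90
Round 3 — Hale, Larch default.
  Elm: +75+35 → 125 ≥ 110
  Orwell: +95 → 95 ≥ 40
Round 4 — Elm, Orwell default.
  Calder: +30 → 30 < 80
No further defaults.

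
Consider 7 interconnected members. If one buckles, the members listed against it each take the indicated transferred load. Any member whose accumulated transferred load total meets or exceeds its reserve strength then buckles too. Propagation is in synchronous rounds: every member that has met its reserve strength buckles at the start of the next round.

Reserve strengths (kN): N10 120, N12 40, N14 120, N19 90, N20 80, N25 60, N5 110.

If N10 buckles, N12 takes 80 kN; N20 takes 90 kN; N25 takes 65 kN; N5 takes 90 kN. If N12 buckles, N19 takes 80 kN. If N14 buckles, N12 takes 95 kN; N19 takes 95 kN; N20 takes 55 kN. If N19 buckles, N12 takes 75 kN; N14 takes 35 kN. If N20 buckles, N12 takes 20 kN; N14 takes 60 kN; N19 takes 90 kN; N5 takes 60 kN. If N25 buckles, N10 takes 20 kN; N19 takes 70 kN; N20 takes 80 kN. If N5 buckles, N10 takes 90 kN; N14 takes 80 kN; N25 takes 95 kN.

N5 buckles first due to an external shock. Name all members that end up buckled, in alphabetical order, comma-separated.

Round 1 — N5 buckles (initial).
  N10: +90 → 90 < 120
  N14: +80 → 80 < 120
  N25: +95 → 95 ≥ 60
Round 2 — N25 buckles.
  N10: +20 → 110 < 120
  N19: +70 → 70 < 90
  N20: +80 → 80 ≥ 80
Round 3 — N20 buckles.
  N12: +20 → 20 < 40
  N14: +60 → 140 ≥ 120
  N19: +90 → 160 ≥ 90
Round 4 — N14, N19 buckle.
  N12: +95+75 → 190 ≥ 40
Round 5 — N12 buckles.
No further bucklings.

N12, N14, N19, N20, N25, N5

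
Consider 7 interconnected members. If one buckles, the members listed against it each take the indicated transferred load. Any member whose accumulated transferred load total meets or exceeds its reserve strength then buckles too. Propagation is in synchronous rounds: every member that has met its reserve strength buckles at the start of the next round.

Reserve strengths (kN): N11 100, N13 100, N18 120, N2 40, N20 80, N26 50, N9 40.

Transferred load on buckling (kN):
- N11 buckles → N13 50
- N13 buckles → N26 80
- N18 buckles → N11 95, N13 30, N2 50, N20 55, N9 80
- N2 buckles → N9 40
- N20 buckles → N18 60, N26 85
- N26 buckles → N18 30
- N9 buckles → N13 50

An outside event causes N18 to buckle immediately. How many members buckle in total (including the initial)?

3

Round 1 — N18 buckles (initial).
  N11: +95 → 95 < 100
  N13: +30 → 30 < 100
  N2: +50 → 50 ≥ 40
  N20: +55 → 55 < 80
  N9: +80 → 80 ≥ 40
Round 2 — N2, N9 buckle.
  N13: +50 → 80 < 100
No further bucklings.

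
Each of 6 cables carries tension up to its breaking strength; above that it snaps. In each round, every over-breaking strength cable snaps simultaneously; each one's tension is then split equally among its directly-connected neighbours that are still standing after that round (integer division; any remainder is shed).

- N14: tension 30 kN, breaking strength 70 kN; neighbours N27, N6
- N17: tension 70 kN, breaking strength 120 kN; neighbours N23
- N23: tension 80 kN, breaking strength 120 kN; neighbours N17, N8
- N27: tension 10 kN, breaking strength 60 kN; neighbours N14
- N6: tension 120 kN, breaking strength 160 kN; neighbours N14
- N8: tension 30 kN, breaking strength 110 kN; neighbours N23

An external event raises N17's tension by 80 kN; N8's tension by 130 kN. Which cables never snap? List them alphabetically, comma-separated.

Round 1 — N17 at 150 > 120; N8 at 160 > 110. N17, N8 snap.
  N17 sheds 150 kN to N23: 150 each.
    N23: 80+150 = 230 > 120
  N8 sheds 160 kN to N23: 160 each.
    N23: 230+160 = 390 > 120
Round 2 — N23 snaps.
  N23 sheds 390 kN: no online neighbours, lost.
No further breaks.

N14, N27, N6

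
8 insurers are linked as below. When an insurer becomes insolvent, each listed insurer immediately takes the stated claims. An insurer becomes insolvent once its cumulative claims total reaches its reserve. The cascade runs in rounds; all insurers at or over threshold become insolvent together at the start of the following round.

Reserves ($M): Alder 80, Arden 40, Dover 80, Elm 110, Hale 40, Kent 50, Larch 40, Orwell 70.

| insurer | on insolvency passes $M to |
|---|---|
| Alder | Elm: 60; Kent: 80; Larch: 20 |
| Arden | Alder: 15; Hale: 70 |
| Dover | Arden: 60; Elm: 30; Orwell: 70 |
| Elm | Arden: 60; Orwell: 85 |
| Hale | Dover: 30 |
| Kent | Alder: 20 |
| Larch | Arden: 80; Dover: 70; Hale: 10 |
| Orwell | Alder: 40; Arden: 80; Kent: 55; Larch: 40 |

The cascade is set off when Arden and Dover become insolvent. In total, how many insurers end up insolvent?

Round 1 — Arden, Dover become insolvent (initial).
  Alder: +15 → 15 < 80
  Elm: +30 → 30 < 110
  Hale: +70 → 70 ≥ 40
  Orwell: +70 → 70 ≥ 70
Round 2 — Hale, Orwell become insolvent.
  Alder: +40 → 55 < 80
  Kent: +55 → 55 ≥ 50
  Larch: +40 → 40 ≥ 40
Round 3 — Kent, Larch become insolvent.
  Alder: +20 → 75 < 80
No further insolvencies.

6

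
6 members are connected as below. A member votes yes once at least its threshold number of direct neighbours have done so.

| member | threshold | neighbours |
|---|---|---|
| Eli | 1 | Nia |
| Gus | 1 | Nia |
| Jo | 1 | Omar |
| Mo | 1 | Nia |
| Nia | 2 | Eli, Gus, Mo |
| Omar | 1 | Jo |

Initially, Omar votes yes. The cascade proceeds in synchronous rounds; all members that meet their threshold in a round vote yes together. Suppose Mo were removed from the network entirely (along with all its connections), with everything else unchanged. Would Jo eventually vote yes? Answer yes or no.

With Mo removed:
Round 1 — Omar votes yes (initial).
Round 2 — checking thresholds:
  Jo: 1 of 1 neighbours ≥ 1, votes yes.
Round 3 — no new yes votes; cascade stops.

yes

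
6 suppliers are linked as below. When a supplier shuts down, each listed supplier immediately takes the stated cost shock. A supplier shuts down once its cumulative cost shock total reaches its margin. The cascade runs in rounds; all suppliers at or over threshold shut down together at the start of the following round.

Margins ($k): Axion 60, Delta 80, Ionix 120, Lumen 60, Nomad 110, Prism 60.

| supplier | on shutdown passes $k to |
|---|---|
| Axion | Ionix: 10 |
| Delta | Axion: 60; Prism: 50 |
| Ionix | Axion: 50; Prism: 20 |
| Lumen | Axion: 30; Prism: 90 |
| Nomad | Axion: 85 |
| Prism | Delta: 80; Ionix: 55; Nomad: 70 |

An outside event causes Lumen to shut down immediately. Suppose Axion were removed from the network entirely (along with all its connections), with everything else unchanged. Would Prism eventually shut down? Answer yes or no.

With Axion removed:
Round 1 — Lumen shuts down (initial).
  Prism: +90 → 90 ≥ 60
Round 2 — Prism shuts down.
  Delta: +80 → 80 ≥ 80
  Ionix: +55 → 55 < 120
  Nomad: +70 → 70 < 110
Round 3 — Delta shuts down.
No further shutdowns.

yes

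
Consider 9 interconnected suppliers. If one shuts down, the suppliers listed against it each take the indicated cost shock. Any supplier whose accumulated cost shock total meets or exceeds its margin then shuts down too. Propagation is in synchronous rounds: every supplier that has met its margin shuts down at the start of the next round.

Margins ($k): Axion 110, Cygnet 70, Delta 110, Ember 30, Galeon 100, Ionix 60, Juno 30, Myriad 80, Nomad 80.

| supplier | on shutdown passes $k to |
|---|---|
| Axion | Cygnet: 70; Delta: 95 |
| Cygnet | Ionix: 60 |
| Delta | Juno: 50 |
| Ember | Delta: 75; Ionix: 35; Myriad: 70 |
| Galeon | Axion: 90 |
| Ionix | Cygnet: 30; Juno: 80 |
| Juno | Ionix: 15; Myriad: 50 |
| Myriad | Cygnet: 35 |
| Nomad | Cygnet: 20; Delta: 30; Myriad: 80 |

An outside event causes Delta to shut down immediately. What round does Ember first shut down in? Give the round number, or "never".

never

Round 1 — Delta shuts down (initial).
  Juno: +50 → 50 ≥ 30
Round 2 — Juno shuts down.
  Ionix: +15 → 15 < 60
  Myriad: +50 → 50 < 80
No further shutdowns.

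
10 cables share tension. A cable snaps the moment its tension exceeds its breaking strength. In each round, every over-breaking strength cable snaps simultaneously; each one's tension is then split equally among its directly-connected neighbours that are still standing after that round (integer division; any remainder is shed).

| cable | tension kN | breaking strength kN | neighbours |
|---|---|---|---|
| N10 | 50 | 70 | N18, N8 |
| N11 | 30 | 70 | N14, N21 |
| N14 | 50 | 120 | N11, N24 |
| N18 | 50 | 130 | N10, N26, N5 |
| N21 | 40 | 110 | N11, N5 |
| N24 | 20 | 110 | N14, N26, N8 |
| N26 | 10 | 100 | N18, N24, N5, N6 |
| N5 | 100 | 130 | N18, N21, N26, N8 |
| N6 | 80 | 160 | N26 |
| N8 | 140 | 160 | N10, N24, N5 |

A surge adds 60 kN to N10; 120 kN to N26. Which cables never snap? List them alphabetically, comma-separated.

Round 1 — N10 at 110 > 70; N26 at 130 > 100. N10, N26 snap.
  N10 sheds 110 kN to N18, N8: 55 each.
    N18: 50+55 = 105 ≤ 130
    N8: 140+55 = 195 > 160
  N26 sheds 130 kN to N18, N24, N5, N6: 32 each (2 lost).
    N18: 105+32 = 137 > 130
    N24: 20+32 = 52 ≤ 110
    N5: 100+32 = 132 > 130
    N6: 80+32 = 112 ≤ 160
Round 2 — N18, N5, N8 snap.
  N18 sheds 137 kN: no online neighbours, lost.
  N5 sheds 132 kN to N21: 132 each.
    N21: 40+132 = 172 > 110
  N8 sheds 195 kN to N24: 195 each.
    N24: 52+195 = 247 > 110
Round 3 — N21, N24 snap.
  N21 sheds 172 kN to N11: 172 each.
    N11: 30+172 = 202 > 70
  N24 sheds 247 kN to N14: 247 each.
    N14: 50+247 = 297 > 120
Round 4 — N11, N14 snap.
  N11 sheds 202 kN: no online neighbours, lost.
  N14 sheds 297 kN: no online neighbours, lost.
No further breaks.

N6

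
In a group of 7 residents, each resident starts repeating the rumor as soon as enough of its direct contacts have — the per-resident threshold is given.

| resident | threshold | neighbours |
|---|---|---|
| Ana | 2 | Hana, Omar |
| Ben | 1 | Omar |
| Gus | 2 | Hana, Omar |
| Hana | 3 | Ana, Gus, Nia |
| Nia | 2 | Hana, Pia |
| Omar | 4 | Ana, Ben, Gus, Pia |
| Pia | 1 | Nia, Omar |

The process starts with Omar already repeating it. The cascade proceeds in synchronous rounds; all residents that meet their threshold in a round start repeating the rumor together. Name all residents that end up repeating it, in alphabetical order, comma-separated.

Round 1 — Omar starts repeating the rumor (initial).
Round 2 — checking thresholds:
  Ana: 1 of 2 neighbours < 2, not yet.
  Ben: 1 of 1 neighbours ≥ 1, starts repeating the rumor.
  Gus: 1 of 2 neighbours < 2, not yet.
  Pia: 1 of 2 neighbours ≥ 1, starts repeating the rumor.
Round 3 — no new spreads; cascade stops.

Ben, Omar, Pia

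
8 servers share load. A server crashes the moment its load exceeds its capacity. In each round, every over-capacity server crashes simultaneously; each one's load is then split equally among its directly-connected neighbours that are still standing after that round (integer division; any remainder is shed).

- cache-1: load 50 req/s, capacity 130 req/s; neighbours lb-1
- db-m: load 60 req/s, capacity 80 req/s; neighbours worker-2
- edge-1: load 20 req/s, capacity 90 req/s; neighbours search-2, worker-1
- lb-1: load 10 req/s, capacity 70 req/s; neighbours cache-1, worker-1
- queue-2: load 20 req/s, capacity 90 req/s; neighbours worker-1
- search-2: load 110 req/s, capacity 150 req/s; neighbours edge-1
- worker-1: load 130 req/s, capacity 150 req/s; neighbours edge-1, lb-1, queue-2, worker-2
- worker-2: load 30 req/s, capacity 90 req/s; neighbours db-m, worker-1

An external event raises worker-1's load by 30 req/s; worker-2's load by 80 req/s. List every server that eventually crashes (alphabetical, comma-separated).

Round 1 — worker-1 at 160 > 150; worker-2 at 110 > 90. worker-1, worker-2 crash.
  worker-1 sheds 160 req/s to edge-1, lb-1, queue-2: 53 each (1 lost).
    edge-1: 20+53 = 73 ≤ 90
    lb-1: 10+53 = 63 ≤ 70
    queue-2: 20+53 = 73 ≤ 90
  worker-2 sheds 110 req/s to db-m: 110 each.
    db-m: 60+110 = 170 > 80
Round 2 — db-m crashes.
  db-m sheds 170 req/s: no online neighbours, lost.
No further crashes.

db-m, worker-1, worker-2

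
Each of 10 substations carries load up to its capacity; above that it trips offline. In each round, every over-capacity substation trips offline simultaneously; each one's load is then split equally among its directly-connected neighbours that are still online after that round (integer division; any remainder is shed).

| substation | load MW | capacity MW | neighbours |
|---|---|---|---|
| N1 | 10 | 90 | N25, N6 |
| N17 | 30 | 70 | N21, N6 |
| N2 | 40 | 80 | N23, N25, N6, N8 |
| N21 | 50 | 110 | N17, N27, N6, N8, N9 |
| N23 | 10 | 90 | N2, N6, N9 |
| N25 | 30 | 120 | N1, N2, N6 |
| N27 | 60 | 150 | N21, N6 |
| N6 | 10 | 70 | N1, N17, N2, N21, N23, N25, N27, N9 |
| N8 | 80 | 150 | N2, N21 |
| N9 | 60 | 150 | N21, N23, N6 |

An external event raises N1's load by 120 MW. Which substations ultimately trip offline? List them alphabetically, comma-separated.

N1, N6

Round 1 — N1 at 130 > 90. N1 trips offline.
  N1 sheds 130 MW to N25, N6: 65 each.
    N25: 30+65 = 95 ≤ 120
    N6: 10+65 = 75 > 70
Round 2 — N6 trips offline.
  N6 sheds 75 MW to N17, N2, N21, N23, N25, N27, N9: 10 each (5 lost).
    N17: 30+10 = 40 ≤ 70
    N2: 40+10 = 50 ≤ 80
    N21: 50+10 = 60 ≤ 110
    N23: 10+10 = 20 ≤ 90
    N25: 95+10 = 105 ≤ 120
    N27: 60+10 = 70 ≤ 150
    N9: 60+10 = 70 ≤ 150
No further trips.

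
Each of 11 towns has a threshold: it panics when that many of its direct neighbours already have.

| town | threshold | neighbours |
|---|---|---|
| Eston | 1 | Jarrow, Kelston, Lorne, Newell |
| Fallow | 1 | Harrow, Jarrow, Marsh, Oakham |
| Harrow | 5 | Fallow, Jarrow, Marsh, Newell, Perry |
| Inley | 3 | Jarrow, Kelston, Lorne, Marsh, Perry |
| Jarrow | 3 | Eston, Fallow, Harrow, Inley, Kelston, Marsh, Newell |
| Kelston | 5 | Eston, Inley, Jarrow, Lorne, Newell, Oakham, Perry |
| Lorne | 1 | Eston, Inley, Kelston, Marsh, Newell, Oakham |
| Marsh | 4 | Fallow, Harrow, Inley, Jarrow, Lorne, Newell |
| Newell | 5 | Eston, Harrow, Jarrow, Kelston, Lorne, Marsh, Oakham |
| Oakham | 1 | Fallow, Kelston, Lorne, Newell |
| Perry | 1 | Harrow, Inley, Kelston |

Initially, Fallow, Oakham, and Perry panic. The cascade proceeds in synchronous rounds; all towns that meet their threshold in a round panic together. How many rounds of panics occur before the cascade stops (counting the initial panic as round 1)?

Round 1 — Fallow, Oakham, Perry panic (initial).
Round 2 — checking thresholds:
  Harrow: 2 of 5 neighbours < 5, below threshold.
  Inley: 1 of 5 neighbours < 3, below threshold.
  Jarrow: 1 of 7 neighbours < 3, below threshold.
  Kelston: 2 of 7 neighbours < 5, below threshold.
  Lorne: 1 of 6 neighbours ≥ 1, panics.
  Marsh: 1 of 6 neighbours < 4, below threshold.
  Newell: 1 of 7 neighbours < 5, below threshold.
Round 3 — checking thresholds:
  Eston: 1 of 4 neighbours ≥ 1, panics.
  Harrow: 2 of 5 neighbours < 5, below threshold.
  Inley: 2 of 5 neighbours < 3, below threshold.
  Jarrow: 1 of 7 neighbours < 3, below threshold.
  Kelston: 3 of 7 neighbours < 5, below threshold.
  Marsh: 2 of 6 neighbours < 4, below threshold.
  Newell: 2 of 7 neighbours < 5, below threshold.
Round 4 — no new panics; cascade stops.

3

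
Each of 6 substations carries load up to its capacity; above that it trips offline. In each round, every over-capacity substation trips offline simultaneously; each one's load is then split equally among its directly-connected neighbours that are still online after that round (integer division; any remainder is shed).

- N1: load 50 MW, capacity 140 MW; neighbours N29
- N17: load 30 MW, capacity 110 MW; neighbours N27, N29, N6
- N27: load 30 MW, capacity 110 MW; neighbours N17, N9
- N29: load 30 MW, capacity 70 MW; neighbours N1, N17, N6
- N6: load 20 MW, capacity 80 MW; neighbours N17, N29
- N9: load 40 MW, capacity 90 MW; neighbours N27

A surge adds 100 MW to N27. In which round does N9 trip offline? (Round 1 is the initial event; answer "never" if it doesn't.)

2

Round 1 — N27 at 130 > 110. N27 trips offline.
  N27 sheds 130 MW to N17, N9: 65 each.
    N17: 30+65 = 95 ≤ 110
    N9: 40+65 = 105 > 90
Round 2 — N9 trips offline.
  N9 sheds 105 MW: no online neighbours, lost.
No further trips.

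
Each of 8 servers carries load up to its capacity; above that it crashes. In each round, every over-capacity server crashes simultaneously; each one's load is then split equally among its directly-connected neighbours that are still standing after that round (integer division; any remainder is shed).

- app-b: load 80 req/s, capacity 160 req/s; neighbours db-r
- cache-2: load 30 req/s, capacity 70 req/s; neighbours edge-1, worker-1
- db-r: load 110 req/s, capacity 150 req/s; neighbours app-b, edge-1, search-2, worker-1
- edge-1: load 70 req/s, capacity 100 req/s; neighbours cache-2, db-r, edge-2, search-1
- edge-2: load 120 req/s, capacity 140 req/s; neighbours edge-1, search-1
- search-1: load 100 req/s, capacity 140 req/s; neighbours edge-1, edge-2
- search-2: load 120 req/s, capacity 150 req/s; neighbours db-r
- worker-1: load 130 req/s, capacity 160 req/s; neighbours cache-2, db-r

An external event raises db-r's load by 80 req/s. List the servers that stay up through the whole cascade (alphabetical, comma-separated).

Round 1 — db-r at 190 > 150. db-r crashes.
  db-r sheds 190 req/s to app-b, edge-1, search-2, worker-1: 47 each (2 lost).
    app-b: 80+47 = 127 ≤ 160
    edge-1: 70+47 = 117 > 100
    search-2: 120+47 = 167 > 150
    worker-1: 130+47 = 177 > 160
Round 2 — edge-1, search-2, worker-1 crash.
  edge-1 sheds 117 req/s to cache-2, edge-2, search-1: 39 each.
    cache-2: 30+39 = 69 ≤ 70
    edge-2: 120+39 = 159 > 140
    search-1: 100+39 = 139 ≤ 140
  search-2 sheds 167 req/s: no online neighbours, lost.
  worker-1 sheds 177 req/s to cache-2: 177 each.
    cache-2: 69+177 = 246 > 70
Round 3 — cache-2, edge-2 crash.
  cache-2 sheds 246 req/s: no online neighbours, lost.
  edge-2 sheds 159 req/s to search-1: 159 each.
    search-1: 139+159 = 298 > 140
Round 4 — search-1 crashes.
  search-1 sheds 298 req/s: no online neighbours, lost.
No further crashes.

app-b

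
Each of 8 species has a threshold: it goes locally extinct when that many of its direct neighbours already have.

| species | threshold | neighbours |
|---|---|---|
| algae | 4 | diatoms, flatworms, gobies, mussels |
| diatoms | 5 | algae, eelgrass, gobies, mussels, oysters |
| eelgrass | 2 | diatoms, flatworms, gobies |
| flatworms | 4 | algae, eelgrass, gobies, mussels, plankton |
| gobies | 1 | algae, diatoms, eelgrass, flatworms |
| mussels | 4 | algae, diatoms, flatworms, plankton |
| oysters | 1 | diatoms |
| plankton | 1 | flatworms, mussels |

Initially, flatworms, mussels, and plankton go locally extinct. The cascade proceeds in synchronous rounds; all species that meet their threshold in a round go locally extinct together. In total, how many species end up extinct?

Round 1 — flatworms, mussels, plankton go locally extinct (initial).
Round 2 — checking thresholds:
  algae: 2 of 4 neighbours < 4, below threshold.
  diatoms: 1 of 5 neighbours < 5, below threshold.
  eelgrass: 1 of 3 neighbours < 2, below threshold.
  gobies: 1 of 4 neighbours ≥ 1, goes locally extinct.
Round 3 — checking thresholds:
  algae: 3 of 4 neighbours < 4, below threshold.
  diatoms: 2 of 5 neighbours < 5, below threshold.
  eelgrass: 2 of 3 neighbours ≥ 2, goes locally extinct.
Round 4 — no new extinctions; cascade stops.

5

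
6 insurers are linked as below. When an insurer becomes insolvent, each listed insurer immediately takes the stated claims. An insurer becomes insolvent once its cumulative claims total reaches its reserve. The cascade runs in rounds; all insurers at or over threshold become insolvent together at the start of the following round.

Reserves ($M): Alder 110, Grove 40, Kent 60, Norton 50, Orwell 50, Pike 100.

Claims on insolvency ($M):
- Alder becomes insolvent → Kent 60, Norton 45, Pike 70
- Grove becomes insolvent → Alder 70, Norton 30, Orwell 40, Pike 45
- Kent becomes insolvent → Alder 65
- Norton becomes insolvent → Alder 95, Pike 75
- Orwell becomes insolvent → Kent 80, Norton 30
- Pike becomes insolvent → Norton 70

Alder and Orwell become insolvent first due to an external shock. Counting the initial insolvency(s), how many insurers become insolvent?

Round 1 — Alder, Orwell become insolvent (initial).
  Kent: +60+80 → 140 ≥ 60
  Norton: +45+30 → 75 ≥ 50
  Pike: +70 → 70 < 100
Round 2 — Kent, Norton become insolvent.
  Pike: +75 → 145 ≥ 100
Round 3 — Pike becomes insolvent.
No further insolvencies.

5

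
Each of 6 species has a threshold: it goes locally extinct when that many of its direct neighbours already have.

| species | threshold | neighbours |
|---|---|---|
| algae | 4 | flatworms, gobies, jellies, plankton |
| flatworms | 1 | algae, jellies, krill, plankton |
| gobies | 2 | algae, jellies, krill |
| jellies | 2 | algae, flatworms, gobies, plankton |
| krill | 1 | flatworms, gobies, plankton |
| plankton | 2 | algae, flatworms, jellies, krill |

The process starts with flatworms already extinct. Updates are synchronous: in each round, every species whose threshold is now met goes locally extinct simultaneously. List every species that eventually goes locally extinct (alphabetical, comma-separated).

algae, flatworms, gobies, jellies, krill, plankton

Round 1 — flatworms goes locally extinct (initial).
Round 2 — checking thresholds:
  algae: 1 of 4 neighbours < 4, below threshold.
  jellies: 1 of 4 neighbours < 2, below threshold.
  krill: 1 of 3 neighbours ≥ 1, goes locally extinct.
  plankton: 1 of 4 neighbours < 2, below threshold.
Round 3 — checking thresholds:
  algae: 1 of 4 neighbours < 4, below threshold.
  gobies: 1 of 3 neighbours < 2, below threshold.
  jellies: 1 of 4 neighbours < 2, below threshold.
  plankton: 2 of 4 neighbours ≥ 2, goes locally extinct.
Round 4 — checking thresholds:
  algae: 2 of 4 neighbours < 4, below threshold.
  gobies: 1 of 3 neighbours < 2, below threshold.
  jellies: 2 of 4 neighbours ≥ 2, goes locally extinct.
Round 5 — checking thresholds:
  algae: 3 of 4 neighbours < 4, below threshold.
  gobies: 2 of 3 neighbours ≥ 2, goes locally extinct.
Round 6 — checking thresholds:
  algae: 4 of 4 neighbours ≥ 4, goes locally extinct.
Round 7 — no new extinctions; cascade stops.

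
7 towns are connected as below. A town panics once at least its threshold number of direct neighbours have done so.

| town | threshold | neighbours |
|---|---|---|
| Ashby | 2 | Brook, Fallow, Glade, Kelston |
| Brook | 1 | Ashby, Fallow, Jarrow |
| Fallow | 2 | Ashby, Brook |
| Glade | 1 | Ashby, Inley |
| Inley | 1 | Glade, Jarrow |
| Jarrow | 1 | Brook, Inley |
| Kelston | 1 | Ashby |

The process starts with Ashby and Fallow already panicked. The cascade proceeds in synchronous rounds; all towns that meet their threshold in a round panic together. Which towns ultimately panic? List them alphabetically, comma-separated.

Round 1 — Ashby, Fallow panic (initial).
Round 2 — checking thresholds:
  Brook: 2 of 3 neighbours ≥ 1, panics.
  Glade: 1 of 2 neighbours ≥ 1, panics.
  Kelston: 1 of 1 neighbours ≥ 1, panics.
Round 3 — checking thresholds:
  Inley: 1 of 2 neighbours ≥ 1, panics.
  Jarrow: 1 of 2 neighbours ≥ 1, panics.
Round 4 — no new panics; cascade stops.

Ashby, Brook, Fallow, Glade, Inley, Jarrow, Kelston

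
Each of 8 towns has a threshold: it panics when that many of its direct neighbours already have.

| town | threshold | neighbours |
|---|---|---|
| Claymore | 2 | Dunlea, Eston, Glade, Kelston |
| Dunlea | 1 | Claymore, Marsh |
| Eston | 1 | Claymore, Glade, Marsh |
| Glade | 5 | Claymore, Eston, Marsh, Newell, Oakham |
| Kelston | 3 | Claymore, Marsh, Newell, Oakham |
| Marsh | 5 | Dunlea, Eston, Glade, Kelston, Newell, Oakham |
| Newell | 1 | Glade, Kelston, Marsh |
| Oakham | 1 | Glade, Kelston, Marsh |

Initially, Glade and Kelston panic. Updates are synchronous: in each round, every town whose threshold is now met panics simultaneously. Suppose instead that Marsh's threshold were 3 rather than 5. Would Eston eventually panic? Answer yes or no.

yes

With Marsh's threshold at 3:
Round 1 — Glade, Kelston panic (initial).
Round 2 — checking thresholds:
  Claymore: 2 of 4 neighbours ≥ 2, panics.
  Eston: 1 of 3 neighbours ≥ 1, panics.
  Marsh: 2 of 6 neighbours < 3, below threshold.
  Newell: 2 of 3 neighbours ≥ 1, panics.
  Oakham: 2 of 3 neighbours ≥ 1, panics.
Round 3 — checking thresholds:
  Dunlea: 1 of 2 neighbours ≥ 1, panics.
  Marsh: 5 of 6 neighbours ≥ 3, panics.
Round 4 — no new panics; cascade stops.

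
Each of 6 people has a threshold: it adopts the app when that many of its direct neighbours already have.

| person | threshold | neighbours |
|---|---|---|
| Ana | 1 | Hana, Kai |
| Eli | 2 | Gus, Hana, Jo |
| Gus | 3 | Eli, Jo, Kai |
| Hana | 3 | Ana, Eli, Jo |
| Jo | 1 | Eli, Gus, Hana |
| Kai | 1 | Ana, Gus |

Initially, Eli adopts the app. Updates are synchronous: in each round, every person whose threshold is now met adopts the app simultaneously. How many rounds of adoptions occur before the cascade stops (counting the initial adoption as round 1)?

2

Round 1 — Eli adopts the app (initial).
Round 2 — checking thresholds:
  Gus: 1 of 3 neighbours < 3, holds.
  Hana: 1 of 3 neighbours < 3, holds.
  Jo: 1 of 3 neighbours ≥ 1, adopts the app.
Round 3 — no new adoptions; cascade stops.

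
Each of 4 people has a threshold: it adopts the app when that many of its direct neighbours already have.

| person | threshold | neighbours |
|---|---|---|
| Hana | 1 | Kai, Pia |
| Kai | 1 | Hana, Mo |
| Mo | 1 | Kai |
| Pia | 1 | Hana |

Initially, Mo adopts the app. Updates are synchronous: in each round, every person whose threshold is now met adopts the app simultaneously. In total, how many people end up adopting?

4

Round 1 — Mo adopts the app (initial).
Round 2 — checking thresholds:
  Kai: 1 of 2 neighbours ≥ 1, adopts the app.
Round 3 — checking thresholds:
  Hana: 1 of 2 neighbours ≥ 1, adopts the app.
Round 4 — checking thresholds:
  Pia: 1 of 1 neighbours ≥ 1, adopts the app.
Round 5 — no new adoptions; cascade stops.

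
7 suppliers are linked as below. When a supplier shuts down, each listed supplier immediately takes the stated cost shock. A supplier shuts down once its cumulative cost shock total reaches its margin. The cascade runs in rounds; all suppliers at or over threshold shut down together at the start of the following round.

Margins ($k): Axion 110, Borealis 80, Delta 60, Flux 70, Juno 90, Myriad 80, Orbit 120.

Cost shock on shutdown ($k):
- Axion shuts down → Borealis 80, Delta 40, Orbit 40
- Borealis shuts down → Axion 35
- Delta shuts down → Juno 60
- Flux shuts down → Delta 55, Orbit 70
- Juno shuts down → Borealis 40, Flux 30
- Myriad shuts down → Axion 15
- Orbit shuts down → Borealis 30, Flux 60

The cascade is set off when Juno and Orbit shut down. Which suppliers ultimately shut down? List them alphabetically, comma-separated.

Round 1 — Juno, Orbit shut down (initial).
  Borealis: +40+30 → 70 < 80
  Flux: +30+60 → 90 ≥ 70
Round 2 — Flux shuts down.
  Delta: +55 → 55 < 60
No further shutdowns.

Flux, Juno, Orbit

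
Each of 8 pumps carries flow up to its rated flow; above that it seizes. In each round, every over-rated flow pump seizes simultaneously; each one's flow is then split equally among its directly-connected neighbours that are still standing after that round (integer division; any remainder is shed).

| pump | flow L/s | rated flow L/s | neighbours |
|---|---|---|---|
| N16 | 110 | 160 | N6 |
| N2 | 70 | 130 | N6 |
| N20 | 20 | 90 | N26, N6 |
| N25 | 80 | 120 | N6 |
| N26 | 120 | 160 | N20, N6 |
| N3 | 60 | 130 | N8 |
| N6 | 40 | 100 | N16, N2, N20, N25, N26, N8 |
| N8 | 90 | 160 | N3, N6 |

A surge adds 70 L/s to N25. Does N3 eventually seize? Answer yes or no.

Round 1 — N25 at 150 > 120. N25 seizes.
  N25 sheds 150 L/s to N6: 150 each.
    N6: 40+150 = 190 > 100
Round 2 — N6 seizes.
  N6 sheds 190 L/s to N16, N2, N20, N26, N8: 38 each.
    N16: 110+38 = 148 ≤ 160
    N2: 70+38 = 108 ≤ 130
    N20: 20+38 = 58 ≤ 90
    N26: 120+38 = 158 ≤ 160
    N8: 90+38 = 128 ≤ 160
No further seizures.

no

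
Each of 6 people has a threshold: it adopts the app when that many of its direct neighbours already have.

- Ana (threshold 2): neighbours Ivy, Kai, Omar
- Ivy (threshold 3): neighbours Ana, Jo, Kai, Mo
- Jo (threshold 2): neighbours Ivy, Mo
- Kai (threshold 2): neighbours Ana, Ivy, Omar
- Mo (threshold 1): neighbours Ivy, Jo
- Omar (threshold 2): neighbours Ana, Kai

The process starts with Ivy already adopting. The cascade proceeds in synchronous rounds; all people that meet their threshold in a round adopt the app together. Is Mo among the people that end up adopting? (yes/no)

yes

Round 1 — Ivy adopts the app (initial).
Round 2 — checking thresholds:
  Ana: 1 of 3 neighbours < 2, below threshold.
  Jo: 1 of 2 neighbours < 2, below threshold.
  Kai: 1 of 3 neighbours < 2, below threshold.
  Mo: 1 of 2 neighbours ≥ 1, adopts the app.
Round 3 — checking thresholds:
  Ana: 1 of 3 neighbours < 2, below threshold.
  Jo: 2 of 2 neighbours ≥ 2, adopts the app.
  Kai: 1 of 3 neighbours < 2, below threshold.
Round 4 — no new adoptions; cascade stops.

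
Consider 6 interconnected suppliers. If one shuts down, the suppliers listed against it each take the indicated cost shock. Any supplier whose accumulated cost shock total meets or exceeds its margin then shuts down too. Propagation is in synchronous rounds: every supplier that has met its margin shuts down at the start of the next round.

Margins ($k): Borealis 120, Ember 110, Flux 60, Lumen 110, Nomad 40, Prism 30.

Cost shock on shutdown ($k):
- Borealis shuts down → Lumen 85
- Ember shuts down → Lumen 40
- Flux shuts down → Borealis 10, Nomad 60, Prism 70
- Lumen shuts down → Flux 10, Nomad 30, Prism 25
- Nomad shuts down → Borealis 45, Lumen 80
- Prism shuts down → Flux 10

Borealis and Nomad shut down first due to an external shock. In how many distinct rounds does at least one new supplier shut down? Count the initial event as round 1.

Round 1 — Borealis, Nomad shut down (initial).
  Lumen: +85+80 → 165 ≥ 110
Round 2 — Lumen shuts down.
  Flux: +10 → 10 < 60
  Prism: +25 → 25 < 30
No further shutdowns.

2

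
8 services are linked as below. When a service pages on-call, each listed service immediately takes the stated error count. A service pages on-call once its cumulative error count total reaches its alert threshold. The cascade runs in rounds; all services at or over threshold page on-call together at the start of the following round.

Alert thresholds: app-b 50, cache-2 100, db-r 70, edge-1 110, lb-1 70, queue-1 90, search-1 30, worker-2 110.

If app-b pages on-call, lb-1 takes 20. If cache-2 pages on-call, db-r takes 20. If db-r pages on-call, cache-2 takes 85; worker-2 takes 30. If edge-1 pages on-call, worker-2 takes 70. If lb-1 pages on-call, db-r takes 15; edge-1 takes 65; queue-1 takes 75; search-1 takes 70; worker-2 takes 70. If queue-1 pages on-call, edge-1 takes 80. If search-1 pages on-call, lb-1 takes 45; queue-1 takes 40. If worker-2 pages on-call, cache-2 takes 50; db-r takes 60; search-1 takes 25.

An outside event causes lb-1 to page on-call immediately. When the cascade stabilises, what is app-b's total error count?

Round 1 — lb-1 pages on-call (initial).
  db-r: +15 → 15 < 70
  edge-1: +65 → 65 < 110
  queue-1: +75 → 75 < 90
  search-1: +70 → 70 ≥ 30
  worker-2: +70 → 70 < 110
Round 2 — search-1 pages on-call.
  queue-1: +40 → 115 ≥ 90
Round 3 — queue-1 pages on-call.
  edge-1: +80 → 145 ≥ 110
Round 4 — edge-1 pages on-call.
  worker-2: +70 → 140 ≥ 110
Round 5 — worker-2 pages on-call.
  cache-2: +50 → 50 < 100
  db-r: +60 → 75 ≥ 70
Round 6 — db-r pages on-call.
  cache-2: +85 → 135 ≥ 100
Round 7 — cache-2 pages on-call.
No further pages.

0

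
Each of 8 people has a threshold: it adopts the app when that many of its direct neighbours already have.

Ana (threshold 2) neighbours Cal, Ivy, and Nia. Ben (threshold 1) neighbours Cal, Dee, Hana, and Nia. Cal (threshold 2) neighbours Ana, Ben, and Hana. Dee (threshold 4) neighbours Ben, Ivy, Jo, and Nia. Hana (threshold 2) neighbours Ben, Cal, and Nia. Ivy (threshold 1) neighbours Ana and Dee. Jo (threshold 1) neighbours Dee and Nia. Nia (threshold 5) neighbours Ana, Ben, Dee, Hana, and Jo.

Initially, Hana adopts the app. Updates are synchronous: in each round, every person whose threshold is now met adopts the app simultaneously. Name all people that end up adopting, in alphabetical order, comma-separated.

Round 1 — Hana adopts the app (initial).
Round 2 — checking thresholds:
  Ben: 1 of 4 neighbours ≥ 1, adopts the app.
  Cal: 1 of 3 neighbours < 2, not yet.
  Nia: 1 of 5 neighbours < 5, not yet.
Round 3 — checking thresholds:
  Cal: 2 of 3 neighbours ≥ 2, adopts the app.
  Dee: 1 of 4 neighbours < 4, not yet.
  Nia: 2 of 5 neighbours < 5, not yet.
Round 4 — no new adoptions; cascade stops.

Ben, Cal, Hana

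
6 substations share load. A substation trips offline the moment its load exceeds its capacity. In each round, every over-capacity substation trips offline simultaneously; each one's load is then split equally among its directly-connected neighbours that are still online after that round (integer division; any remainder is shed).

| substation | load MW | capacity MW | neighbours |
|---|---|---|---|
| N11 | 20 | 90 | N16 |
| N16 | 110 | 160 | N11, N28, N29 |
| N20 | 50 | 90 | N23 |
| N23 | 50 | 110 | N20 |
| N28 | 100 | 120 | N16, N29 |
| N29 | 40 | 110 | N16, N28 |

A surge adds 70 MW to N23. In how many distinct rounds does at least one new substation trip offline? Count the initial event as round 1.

Round 1 — N23 at 120 > 110. N23 trips offline.
  N23 sheds 120 MW to N20: 120 each.
    N20: 50+120 = 170 > 90
Round 2 — N20 trips offline.
  N20 sheds 170 MW: no online neighbours, lost.
No further trips.

2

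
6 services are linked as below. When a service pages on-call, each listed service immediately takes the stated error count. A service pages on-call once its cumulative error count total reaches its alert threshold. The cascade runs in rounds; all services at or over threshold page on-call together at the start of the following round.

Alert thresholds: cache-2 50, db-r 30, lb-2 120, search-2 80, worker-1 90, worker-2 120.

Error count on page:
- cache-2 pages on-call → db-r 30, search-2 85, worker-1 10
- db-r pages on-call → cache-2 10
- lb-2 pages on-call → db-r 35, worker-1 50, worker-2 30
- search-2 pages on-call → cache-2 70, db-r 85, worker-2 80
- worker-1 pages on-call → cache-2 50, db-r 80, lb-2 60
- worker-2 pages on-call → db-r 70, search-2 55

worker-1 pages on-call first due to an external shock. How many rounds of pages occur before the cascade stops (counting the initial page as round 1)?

Round 1 — worker-1 pages on-call (initial).
  cache-2: +50 → 50 ≥ 50
  db-r: +80 → 80 ≥ 30
  lb-2: +60 → 60 < 120
Round 2 — cache-2, db-r page on-call.
  search-2: +85 → 85 ≥ 80
Round 3 — search-2 pages on-call.
  worker-2: +80 → 80 < 120
No further pages.

3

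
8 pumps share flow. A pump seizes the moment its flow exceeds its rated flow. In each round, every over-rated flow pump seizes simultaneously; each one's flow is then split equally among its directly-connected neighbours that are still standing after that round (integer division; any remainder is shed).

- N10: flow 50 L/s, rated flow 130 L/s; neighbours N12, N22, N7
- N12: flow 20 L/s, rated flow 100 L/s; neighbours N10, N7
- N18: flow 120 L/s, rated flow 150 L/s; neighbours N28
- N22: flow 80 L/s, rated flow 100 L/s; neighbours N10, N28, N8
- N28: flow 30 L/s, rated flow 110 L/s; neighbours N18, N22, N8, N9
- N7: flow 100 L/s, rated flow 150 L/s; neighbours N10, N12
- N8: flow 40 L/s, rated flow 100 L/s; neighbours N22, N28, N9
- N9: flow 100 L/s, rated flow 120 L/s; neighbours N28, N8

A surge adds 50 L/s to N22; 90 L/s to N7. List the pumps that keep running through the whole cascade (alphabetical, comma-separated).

Round 1 — N22 at 130 > 100; N7 at 190 > 150. N22, N7 seize.
  N22 sheds 130 L/s to N10, N28, N8: 43 each (1 lost).
    N10: 50+43 = 93 ≤ 130
    N28: 30+43 = 73 ≤ 110
    N8: 40+43 = 83 ≤ 100
  N7 sheds 190 L/s to N10, N12: 95 each.
    N10: 93+95 = 188 > 130
    N12: 20+95 = 115 > 100
Round 2 — N10, N12 seize.
  N10 sheds 188 L/s: no online neighbours, lost.
  N12 sheds 115 L/s: no online neighbours, lost.
No further seizures.

N18, N28, N8, N9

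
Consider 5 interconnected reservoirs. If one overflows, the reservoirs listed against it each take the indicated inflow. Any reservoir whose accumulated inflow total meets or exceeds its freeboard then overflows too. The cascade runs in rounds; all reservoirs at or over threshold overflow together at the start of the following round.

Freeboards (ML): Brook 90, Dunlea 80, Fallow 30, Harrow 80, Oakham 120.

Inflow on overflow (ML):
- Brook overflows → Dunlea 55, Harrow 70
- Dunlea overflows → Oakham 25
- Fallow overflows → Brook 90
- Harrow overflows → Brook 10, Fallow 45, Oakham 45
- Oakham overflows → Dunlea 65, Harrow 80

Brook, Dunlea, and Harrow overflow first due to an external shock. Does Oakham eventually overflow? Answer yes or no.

Round 1 — Brook, Dunlea, Harrow overflow (initial).
  Fallow: +45 → 45 ≥ 30
  Oakham: +25+45 → 70 < 120
Round 2 — Fallow overflows.
No further overflows.

no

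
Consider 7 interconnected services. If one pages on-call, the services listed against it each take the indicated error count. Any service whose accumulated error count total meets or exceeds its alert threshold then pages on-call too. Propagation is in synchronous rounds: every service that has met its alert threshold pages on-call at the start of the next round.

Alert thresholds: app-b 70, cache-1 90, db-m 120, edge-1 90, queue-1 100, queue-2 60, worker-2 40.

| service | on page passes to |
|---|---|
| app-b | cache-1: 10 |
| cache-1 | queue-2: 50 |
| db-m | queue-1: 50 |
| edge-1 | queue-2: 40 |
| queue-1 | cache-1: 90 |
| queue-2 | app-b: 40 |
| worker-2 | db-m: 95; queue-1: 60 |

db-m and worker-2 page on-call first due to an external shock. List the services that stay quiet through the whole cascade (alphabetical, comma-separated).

app-b, edge-1, queue-2

Round 1 — db-m, worker-2 page on-call (initial).
  queue-1: +50+60 → 110 ≥ 100
Round 2 — queue-1 pages on-call.
  cache-1: +90 → 90 ≥ 90
Round 3 — cache-1 pages on-call.
  queue-2: +50 → 50 < 60
No further pages.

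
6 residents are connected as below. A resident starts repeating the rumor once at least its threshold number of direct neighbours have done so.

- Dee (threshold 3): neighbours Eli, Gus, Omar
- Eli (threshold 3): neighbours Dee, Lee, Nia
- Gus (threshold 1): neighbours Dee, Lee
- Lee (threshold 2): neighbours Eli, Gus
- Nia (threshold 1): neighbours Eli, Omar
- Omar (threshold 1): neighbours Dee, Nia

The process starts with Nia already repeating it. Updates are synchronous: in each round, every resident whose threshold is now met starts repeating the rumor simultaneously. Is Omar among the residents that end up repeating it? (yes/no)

Round 1 — Nia starts repeating the rumor (initial).
Round 2 — checking thresholds:
  Eli: 1 of 3 neighbours < 3, holds.
  Omar: 1 of 2 neighbours ≥ 1, starts repeating the rumor.
Round 3 — no new spreads; cascade stops.

yes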